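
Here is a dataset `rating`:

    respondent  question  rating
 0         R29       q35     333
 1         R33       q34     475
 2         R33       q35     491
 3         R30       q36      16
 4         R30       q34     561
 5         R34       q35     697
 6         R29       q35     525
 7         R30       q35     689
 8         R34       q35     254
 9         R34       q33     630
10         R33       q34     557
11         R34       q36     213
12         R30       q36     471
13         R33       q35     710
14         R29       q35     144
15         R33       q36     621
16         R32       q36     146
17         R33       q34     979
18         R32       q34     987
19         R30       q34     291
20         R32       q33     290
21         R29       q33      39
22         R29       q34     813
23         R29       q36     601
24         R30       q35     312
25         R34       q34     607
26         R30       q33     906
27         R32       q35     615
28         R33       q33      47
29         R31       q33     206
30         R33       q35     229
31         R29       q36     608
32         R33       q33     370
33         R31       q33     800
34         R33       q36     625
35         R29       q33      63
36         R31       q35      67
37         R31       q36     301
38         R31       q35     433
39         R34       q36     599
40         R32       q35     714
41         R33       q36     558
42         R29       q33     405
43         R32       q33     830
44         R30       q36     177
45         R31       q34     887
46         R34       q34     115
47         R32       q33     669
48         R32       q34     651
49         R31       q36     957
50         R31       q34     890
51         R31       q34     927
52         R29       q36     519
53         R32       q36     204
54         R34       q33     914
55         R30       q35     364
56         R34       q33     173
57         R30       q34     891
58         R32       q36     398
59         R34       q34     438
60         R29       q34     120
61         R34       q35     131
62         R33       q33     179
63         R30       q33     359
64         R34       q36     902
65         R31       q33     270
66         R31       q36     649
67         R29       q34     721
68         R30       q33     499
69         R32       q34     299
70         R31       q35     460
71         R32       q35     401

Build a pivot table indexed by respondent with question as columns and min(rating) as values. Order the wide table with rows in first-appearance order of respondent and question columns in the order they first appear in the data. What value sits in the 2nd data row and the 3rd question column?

With rows in first-appearance order of respondent, row 2 is respondent=R33. question columns in first-appearance order: q35, q34, q36, q33; column 3 is q36.
Long rows with respondent=R33, question=q36: min(621, 625, 558) = 558.

558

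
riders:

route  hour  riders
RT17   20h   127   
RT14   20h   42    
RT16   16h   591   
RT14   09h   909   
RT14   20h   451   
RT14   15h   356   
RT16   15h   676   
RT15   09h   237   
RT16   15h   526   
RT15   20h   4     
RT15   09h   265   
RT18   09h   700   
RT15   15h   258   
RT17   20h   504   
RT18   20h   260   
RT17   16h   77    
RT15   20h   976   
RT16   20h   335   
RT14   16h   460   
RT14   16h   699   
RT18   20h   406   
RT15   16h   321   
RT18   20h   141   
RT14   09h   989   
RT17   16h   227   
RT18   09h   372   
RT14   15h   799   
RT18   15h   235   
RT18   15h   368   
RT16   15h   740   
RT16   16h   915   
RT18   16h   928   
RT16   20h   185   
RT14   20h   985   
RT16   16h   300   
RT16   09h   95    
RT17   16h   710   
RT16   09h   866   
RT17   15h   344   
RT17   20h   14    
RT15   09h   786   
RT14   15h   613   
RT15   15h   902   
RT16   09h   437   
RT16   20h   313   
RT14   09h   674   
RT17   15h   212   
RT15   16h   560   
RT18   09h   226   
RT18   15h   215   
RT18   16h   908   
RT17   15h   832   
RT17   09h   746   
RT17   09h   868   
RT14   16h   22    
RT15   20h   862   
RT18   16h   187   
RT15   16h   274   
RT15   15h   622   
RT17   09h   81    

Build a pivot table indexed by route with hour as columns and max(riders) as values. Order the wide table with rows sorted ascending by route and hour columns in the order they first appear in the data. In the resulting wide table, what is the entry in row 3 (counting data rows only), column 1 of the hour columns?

With rows sorted ascending by route, row 3 is route=RT16. hour columns in first-appearance order: 20h, 16h, 09h, 15h; column 1 is 20h.
Long rows with route=RT16, hour=20h: max(335, 185, 313) = 335.

335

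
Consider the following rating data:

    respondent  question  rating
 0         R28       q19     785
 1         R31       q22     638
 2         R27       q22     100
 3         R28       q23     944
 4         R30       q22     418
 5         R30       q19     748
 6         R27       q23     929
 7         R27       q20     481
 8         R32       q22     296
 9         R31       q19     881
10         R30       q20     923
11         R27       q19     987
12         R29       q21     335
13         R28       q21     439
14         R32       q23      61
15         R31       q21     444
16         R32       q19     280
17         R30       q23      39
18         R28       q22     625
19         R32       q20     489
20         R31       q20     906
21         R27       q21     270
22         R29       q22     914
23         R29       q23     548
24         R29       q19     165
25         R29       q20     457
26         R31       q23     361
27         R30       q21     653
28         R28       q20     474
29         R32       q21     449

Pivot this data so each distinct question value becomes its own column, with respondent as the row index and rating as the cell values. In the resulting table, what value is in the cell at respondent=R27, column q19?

987

Wide layout: rows indexed by respondent, columns are the 5 distinct question values (q19, q22, q23, q20, q21).
Cell (respondent=R27, question=q19) draws from the long row where respondent=R27 and question=q19, which has rating=987.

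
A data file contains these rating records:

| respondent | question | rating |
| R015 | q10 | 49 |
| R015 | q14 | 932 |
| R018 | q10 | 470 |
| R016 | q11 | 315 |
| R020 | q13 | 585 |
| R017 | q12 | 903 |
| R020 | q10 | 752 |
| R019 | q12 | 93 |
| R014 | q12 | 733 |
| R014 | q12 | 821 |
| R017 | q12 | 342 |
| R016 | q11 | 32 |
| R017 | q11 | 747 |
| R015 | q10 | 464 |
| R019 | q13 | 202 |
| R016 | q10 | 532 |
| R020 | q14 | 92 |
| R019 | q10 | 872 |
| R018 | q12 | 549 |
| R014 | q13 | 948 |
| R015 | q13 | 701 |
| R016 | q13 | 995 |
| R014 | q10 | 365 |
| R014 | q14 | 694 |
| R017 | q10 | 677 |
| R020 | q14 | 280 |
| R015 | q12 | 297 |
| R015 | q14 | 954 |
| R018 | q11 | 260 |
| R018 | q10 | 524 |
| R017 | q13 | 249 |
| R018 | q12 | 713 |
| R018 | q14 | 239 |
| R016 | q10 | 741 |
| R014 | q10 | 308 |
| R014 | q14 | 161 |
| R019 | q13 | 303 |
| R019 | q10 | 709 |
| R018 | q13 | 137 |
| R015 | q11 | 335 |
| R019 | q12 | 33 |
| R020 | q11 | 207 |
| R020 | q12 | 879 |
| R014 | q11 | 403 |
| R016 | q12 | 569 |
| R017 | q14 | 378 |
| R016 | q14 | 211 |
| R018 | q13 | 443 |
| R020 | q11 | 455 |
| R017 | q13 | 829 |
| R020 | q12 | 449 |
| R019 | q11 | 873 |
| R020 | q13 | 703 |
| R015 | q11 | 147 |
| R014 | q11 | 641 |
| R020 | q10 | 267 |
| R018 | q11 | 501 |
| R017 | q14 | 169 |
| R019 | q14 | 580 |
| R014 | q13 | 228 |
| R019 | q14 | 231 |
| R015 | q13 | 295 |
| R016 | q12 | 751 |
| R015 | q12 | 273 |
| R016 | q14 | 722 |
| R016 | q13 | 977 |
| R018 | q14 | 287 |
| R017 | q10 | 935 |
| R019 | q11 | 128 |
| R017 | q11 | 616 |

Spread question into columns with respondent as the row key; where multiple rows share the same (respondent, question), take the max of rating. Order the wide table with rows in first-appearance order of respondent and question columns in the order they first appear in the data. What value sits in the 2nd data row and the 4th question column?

With rows in first-appearance order of respondent, row 2 is respondent=R018. question columns in first-appearance order: q10, q14, q11, q13, q12; column 4 is q13.
Long rows with respondent=R018, question=q13: max(137, 443) = 443.

443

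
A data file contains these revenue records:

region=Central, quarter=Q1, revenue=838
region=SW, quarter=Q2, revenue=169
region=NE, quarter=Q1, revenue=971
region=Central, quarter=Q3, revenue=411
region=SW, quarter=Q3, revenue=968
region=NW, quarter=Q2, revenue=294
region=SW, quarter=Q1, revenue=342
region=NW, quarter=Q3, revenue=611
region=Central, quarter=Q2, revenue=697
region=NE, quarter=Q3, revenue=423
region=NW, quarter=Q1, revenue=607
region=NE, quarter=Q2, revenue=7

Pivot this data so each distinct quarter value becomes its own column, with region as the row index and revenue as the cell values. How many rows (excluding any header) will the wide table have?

4

4 distinct region values → 4 rows.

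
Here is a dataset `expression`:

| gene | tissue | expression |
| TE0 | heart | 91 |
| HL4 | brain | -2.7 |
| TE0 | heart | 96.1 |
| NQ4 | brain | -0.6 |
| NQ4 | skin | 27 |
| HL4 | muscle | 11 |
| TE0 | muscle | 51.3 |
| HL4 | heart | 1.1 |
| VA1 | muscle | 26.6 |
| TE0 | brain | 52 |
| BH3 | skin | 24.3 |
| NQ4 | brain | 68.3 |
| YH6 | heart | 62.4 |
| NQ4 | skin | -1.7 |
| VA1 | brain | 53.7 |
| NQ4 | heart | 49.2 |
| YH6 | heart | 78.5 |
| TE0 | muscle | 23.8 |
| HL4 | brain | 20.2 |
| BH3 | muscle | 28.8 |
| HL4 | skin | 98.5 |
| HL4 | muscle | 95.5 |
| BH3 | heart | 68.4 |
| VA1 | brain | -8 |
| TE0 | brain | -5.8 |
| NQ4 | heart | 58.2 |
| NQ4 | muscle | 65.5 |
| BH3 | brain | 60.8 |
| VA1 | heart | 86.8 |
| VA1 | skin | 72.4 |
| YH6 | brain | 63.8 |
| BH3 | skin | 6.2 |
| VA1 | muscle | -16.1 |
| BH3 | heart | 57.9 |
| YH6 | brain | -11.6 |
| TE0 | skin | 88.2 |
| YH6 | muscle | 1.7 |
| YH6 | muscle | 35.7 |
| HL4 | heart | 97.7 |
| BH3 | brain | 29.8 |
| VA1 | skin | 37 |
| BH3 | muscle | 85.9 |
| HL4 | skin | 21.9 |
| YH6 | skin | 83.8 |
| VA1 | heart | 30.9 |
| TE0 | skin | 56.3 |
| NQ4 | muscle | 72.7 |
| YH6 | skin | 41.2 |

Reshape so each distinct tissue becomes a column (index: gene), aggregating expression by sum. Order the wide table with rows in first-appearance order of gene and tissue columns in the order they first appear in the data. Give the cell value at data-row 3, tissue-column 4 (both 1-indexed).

With rows in first-appearance order of gene, row 3 is gene=NQ4. tissue columns in first-appearance order: heart, brain, skin, muscle; column 4 is muscle.
Long rows with gene=NQ4, tissue=muscle: 65.5 + 72.7 = 138.2.

138.2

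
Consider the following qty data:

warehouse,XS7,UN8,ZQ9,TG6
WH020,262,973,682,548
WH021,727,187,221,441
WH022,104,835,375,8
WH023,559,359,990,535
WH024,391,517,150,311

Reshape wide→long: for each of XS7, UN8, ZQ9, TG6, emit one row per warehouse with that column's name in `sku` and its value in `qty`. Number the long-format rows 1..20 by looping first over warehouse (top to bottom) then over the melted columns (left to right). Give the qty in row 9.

104

20 rows total (5 × 4). Row 9: index ⌊(9-1)/4⌋ = 2 into warehouse → WH022; (9-1) mod 4 = 0 into the melted columns → XS7.
So row 9 is (WH022, XS7, 104); qty = 104.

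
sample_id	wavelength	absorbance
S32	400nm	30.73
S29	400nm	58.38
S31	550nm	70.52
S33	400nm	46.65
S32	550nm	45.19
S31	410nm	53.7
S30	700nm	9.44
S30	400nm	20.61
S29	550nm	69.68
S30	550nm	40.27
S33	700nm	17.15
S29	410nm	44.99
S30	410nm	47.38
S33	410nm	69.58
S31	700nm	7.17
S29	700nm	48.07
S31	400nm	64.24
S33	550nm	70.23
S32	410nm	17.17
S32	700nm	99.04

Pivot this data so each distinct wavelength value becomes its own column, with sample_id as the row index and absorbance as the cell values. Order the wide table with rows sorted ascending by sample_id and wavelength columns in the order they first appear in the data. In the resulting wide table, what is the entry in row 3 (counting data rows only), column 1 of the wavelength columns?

64.24

With rows sorted ascending by sample_id, row 3 is sample_id=S31. wavelength columns in first-appearance order: 400nm, 550nm, 410nm, 700nm; column 1 is 400nm.
Long rows with sample_id=S31, wavelength=400nm: absorbance = 64.24.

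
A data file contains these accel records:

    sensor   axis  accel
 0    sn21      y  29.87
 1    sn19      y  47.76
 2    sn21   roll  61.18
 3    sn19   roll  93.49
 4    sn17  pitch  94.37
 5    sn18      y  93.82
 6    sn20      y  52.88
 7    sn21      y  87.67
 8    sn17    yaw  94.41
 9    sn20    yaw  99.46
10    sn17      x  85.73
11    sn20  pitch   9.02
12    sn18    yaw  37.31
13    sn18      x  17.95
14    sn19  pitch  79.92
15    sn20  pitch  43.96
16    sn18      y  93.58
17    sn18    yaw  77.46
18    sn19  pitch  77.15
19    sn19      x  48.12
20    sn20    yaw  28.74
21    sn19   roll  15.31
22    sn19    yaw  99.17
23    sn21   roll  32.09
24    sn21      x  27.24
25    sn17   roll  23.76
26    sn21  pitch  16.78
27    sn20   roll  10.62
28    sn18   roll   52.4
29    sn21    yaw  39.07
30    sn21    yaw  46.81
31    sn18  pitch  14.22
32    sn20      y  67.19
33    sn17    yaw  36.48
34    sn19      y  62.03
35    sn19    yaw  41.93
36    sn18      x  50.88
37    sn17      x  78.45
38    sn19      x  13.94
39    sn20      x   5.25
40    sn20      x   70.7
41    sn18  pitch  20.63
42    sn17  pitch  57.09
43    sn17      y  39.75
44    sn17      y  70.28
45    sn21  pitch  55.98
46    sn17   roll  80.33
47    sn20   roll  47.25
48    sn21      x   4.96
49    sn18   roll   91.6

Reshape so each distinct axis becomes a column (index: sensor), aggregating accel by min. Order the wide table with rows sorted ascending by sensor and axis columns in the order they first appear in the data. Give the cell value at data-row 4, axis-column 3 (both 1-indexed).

With rows sorted ascending by sensor, row 4 is sensor=sn20. axis columns in first-appearance order: y, roll, pitch, yaw, x; column 3 is pitch.
Long rows with sensor=sn20, axis=pitch: min(9.02, 43.96) = 9.02.

9.02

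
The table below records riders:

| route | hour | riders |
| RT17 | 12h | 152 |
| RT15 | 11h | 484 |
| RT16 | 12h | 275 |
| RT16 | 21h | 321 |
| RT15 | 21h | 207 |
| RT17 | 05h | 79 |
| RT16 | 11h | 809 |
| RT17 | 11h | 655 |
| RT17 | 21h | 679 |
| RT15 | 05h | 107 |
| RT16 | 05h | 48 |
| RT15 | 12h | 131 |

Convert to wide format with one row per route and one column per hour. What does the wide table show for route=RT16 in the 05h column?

48

Wide layout: rows indexed by route, columns are the 4 distinct hour values (12h, 11h, 21h, 05h).
Cell (route=RT16, hour=05h) draws from the long row where route=RT16 and hour=05h, which has riders=48.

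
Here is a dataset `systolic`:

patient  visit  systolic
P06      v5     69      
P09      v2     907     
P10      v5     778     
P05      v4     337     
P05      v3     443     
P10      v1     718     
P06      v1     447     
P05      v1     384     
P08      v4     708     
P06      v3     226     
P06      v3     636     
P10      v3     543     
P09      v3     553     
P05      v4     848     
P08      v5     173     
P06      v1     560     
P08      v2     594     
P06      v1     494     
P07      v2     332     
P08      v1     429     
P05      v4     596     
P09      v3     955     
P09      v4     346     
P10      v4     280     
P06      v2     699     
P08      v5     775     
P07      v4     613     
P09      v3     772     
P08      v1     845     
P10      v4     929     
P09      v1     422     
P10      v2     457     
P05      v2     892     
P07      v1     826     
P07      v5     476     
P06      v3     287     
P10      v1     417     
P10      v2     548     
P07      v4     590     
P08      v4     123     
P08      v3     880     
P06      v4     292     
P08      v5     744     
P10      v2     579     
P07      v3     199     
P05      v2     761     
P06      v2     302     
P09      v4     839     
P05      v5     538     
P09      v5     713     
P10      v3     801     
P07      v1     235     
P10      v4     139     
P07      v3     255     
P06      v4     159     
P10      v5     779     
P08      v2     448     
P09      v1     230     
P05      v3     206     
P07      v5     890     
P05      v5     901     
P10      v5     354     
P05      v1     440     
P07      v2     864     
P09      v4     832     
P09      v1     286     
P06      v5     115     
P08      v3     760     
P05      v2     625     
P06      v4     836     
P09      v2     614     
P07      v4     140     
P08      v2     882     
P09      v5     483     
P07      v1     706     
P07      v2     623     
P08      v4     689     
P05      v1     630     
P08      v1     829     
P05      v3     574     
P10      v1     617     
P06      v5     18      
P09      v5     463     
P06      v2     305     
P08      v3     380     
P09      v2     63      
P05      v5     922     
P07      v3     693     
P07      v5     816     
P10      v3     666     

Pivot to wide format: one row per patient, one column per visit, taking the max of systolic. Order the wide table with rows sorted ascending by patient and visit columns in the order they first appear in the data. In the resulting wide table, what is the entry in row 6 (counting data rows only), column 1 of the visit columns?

With rows sorted ascending by patient, row 6 is patient=P10. visit columns in first-appearance order: v5, v2, v4, v3, v1; column 1 is v5.
Long rows with patient=P10, visit=v5: max(778, 779, 354) = 779.

779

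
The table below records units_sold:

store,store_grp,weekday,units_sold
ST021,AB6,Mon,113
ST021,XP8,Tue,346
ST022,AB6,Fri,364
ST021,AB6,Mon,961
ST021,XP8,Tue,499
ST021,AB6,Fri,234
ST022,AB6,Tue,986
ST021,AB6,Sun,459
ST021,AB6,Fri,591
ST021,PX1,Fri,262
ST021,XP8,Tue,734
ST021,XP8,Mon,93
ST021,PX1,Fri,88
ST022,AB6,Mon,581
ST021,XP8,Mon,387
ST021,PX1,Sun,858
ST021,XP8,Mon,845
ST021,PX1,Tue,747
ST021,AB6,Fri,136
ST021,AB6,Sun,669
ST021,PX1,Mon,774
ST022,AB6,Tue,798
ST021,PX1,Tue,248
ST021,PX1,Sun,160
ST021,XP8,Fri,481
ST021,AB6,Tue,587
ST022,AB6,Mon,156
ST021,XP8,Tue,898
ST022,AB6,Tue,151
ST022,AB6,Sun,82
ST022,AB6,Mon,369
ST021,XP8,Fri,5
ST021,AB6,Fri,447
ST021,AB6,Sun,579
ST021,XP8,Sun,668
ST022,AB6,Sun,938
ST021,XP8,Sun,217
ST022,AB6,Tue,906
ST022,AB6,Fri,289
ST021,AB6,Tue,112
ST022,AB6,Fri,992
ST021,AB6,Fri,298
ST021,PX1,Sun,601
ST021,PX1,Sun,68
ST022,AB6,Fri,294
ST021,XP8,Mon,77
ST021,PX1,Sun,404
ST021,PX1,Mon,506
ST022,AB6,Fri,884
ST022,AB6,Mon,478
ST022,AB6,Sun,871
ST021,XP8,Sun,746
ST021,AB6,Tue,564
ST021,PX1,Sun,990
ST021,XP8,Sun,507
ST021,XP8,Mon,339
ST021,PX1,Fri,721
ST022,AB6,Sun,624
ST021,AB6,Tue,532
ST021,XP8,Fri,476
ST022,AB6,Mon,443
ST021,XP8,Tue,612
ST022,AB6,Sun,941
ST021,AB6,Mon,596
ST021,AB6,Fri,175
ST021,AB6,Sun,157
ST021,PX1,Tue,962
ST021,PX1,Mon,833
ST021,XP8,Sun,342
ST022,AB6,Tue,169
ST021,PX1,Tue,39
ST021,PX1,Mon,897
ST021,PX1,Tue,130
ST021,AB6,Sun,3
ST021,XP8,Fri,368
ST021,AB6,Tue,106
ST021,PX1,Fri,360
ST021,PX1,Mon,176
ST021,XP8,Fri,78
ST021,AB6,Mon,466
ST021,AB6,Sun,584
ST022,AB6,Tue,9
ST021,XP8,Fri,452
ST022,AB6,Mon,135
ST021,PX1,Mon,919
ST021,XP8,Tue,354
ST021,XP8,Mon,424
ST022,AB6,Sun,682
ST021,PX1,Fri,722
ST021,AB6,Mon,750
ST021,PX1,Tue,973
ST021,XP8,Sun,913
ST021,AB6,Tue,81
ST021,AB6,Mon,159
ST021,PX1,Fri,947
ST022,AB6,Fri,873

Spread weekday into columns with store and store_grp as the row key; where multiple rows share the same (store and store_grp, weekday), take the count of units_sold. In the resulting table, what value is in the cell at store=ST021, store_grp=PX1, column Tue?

Rows with store=ST021, store_grp=PX1 and weekday=Tue: units_sold values are 747, 248, 962, 39, 130, 973.
6 rows match — count = 6.

6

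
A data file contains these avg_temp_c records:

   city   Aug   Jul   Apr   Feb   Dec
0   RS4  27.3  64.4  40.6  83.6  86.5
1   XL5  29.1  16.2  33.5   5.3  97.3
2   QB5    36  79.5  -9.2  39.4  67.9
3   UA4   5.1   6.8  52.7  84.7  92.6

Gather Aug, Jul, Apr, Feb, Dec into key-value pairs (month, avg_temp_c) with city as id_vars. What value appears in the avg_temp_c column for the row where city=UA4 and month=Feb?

Unpivoting turns each (city, wide-column) pair into one long row.
The wide cell at row UA4, column Feb holds 84.7, so the long row (UA4, Feb) has avg_temp_c=84.7.

84.7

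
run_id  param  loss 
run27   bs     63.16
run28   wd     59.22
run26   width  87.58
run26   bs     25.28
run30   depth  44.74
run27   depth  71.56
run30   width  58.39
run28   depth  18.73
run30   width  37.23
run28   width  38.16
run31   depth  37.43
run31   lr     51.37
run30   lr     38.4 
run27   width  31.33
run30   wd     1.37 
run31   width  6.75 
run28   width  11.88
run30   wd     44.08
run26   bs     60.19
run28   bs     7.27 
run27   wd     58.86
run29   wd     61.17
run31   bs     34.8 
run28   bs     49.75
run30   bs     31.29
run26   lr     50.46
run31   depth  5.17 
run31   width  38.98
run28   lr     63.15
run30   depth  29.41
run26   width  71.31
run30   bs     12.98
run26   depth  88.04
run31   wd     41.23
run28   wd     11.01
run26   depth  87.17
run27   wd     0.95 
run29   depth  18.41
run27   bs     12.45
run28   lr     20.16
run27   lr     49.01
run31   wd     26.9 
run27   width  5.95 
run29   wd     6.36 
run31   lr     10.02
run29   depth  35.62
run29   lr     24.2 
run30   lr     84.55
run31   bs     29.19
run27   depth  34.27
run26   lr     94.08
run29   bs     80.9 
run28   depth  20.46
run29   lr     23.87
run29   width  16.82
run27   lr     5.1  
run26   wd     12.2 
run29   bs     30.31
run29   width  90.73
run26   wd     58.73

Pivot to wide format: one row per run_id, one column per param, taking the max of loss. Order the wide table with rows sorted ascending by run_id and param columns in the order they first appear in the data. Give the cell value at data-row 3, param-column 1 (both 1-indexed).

49.75

With rows sorted ascending by run_id, row 3 is run_id=run28. param columns in first-appearance order: bs, wd, width, depth, lr; column 1 is bs.
Long rows with run_id=run28, param=bs: max(7.27, 49.75) = 49.75.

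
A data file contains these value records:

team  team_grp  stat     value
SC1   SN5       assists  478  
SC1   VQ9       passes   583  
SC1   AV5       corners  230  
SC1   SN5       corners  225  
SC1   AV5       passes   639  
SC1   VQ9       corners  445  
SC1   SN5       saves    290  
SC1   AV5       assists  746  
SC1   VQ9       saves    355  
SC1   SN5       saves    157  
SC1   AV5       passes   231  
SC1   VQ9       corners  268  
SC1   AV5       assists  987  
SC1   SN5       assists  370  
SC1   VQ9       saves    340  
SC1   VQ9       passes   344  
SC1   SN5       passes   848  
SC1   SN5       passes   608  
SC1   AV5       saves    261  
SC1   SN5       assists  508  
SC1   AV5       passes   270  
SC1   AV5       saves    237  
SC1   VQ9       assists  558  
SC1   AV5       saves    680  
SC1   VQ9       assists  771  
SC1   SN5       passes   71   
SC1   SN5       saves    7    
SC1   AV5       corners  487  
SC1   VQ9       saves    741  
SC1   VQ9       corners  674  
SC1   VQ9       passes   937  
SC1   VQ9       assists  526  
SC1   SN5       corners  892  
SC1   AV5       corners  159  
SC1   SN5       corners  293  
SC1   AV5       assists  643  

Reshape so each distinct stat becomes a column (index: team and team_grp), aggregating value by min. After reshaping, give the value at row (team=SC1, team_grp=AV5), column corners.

Rows with team=SC1, team_grp=AV5 and stat=corners: value values are 230, 487, 159.
min(230, 487, 159) = 159.

159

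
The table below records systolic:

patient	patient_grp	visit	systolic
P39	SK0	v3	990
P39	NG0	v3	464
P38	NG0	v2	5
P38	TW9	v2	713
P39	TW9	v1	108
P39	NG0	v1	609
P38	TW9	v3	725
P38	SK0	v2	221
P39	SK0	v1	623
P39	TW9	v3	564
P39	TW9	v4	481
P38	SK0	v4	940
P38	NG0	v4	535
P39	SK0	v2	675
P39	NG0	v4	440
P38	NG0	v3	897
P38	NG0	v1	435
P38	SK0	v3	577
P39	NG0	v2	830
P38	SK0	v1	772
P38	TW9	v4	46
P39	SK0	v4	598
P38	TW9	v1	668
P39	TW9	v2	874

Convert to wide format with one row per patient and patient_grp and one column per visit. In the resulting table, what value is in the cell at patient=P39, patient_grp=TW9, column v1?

108

Wide layout: rows indexed by patient and patient_grp, columns are the 4 distinct visit values (v3, v2, v1, v4).
Cell (patient=P39, patient_grp=TW9, visit=v1) draws from the long row where patient=P39, patient_grp=TW9 and visit=v1, which has systolic=108.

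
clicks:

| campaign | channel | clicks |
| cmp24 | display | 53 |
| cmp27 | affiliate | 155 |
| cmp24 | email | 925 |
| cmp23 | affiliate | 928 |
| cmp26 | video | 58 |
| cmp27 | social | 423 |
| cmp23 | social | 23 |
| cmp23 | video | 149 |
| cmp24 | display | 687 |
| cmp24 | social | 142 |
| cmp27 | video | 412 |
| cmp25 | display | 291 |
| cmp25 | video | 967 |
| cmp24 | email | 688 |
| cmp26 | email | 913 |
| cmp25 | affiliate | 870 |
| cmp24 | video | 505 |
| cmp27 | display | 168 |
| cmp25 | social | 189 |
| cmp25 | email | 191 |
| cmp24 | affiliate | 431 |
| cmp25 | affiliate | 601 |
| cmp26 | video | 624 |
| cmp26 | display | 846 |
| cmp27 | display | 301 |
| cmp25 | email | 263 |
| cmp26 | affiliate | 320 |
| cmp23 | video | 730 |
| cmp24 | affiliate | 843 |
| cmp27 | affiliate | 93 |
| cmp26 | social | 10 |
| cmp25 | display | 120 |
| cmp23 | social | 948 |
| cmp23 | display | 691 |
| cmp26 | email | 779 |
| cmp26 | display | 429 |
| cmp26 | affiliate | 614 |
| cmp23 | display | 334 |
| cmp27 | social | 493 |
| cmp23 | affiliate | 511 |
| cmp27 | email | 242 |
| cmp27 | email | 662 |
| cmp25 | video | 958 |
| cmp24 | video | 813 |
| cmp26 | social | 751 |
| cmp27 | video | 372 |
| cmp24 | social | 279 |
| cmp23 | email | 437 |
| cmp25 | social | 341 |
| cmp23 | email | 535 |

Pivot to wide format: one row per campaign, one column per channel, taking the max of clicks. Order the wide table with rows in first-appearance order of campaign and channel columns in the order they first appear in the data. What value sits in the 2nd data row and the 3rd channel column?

662

With rows in first-appearance order of campaign, row 2 is campaign=cmp27. channel columns in first-appearance order: display, affiliate, email, video, social; column 3 is email.
Long rows with campaign=cmp27, channel=email: max(242, 662) = 662.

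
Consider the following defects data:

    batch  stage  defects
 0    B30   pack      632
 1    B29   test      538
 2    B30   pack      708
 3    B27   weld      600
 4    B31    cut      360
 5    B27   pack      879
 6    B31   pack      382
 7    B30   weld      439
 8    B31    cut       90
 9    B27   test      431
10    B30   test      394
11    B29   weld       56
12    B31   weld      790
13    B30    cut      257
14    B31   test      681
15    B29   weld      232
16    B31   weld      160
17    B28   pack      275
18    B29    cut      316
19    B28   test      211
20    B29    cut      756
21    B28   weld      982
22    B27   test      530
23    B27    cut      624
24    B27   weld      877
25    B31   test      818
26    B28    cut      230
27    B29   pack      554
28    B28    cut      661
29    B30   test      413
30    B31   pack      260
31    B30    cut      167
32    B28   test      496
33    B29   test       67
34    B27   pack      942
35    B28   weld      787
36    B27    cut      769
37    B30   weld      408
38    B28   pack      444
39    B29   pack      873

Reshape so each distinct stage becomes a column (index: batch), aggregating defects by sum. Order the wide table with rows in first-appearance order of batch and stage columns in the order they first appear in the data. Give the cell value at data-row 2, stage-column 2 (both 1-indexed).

605

With rows in first-appearance order of batch, row 2 is batch=B29. stage columns in first-appearance order: pack, test, weld, cut; column 2 is test.
Long rows with batch=B29, stage=test: 538 + 67 = 605.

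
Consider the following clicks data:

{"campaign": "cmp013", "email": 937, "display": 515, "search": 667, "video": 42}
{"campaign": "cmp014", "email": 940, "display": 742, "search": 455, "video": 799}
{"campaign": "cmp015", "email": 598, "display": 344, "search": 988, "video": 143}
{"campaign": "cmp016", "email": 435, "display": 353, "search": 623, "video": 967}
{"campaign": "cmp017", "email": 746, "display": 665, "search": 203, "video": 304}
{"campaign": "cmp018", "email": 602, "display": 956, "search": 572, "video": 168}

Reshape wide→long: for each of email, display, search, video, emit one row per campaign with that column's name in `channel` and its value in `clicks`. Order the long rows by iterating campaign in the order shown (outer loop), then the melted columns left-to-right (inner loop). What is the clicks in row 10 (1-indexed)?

344

24 rows total (6 × 4). Row 10: index ⌊(10-1)/4⌋ = 2 into campaign → cmp015; (10-1) mod 4 = 1 into the melted columns → display.
So row 10 is (cmp015, display, 344); clicks = 344.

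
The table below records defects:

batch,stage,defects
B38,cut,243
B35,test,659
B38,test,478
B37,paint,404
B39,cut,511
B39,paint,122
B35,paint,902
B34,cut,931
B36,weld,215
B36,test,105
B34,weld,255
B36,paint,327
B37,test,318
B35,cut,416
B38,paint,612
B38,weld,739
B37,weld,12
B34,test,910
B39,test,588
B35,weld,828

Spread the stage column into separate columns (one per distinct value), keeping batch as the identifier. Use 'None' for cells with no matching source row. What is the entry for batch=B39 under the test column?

The long row with batch=B39, stage=test has defects=588.

588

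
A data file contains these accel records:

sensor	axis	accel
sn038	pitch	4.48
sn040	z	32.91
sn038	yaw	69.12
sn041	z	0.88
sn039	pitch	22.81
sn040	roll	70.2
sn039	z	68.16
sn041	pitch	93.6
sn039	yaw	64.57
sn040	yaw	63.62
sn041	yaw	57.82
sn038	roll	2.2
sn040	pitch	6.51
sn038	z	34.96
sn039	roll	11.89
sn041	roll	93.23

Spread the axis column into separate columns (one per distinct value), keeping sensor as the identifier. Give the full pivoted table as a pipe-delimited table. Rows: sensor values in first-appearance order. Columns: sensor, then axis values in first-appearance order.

| sensor | pitch | z | yaw | roll |
| sn038 | 4.48 | 34.96 | 69.12 | 2.2 |
| sn040 | 6.51 | 32.91 | 63.62 | 70.2 |
| sn041 | 93.6 | 0.88 | 57.82 | 93.23 |
| sn039 | 22.81 | 68.16 | 64.57 | 11.89 |

Columns: sensor plus the 4 distinct axis values (pitch, z, yaw, roll).
For example, row sn038 column pitch takes accel=4.48 from the long row (sn038, pitch).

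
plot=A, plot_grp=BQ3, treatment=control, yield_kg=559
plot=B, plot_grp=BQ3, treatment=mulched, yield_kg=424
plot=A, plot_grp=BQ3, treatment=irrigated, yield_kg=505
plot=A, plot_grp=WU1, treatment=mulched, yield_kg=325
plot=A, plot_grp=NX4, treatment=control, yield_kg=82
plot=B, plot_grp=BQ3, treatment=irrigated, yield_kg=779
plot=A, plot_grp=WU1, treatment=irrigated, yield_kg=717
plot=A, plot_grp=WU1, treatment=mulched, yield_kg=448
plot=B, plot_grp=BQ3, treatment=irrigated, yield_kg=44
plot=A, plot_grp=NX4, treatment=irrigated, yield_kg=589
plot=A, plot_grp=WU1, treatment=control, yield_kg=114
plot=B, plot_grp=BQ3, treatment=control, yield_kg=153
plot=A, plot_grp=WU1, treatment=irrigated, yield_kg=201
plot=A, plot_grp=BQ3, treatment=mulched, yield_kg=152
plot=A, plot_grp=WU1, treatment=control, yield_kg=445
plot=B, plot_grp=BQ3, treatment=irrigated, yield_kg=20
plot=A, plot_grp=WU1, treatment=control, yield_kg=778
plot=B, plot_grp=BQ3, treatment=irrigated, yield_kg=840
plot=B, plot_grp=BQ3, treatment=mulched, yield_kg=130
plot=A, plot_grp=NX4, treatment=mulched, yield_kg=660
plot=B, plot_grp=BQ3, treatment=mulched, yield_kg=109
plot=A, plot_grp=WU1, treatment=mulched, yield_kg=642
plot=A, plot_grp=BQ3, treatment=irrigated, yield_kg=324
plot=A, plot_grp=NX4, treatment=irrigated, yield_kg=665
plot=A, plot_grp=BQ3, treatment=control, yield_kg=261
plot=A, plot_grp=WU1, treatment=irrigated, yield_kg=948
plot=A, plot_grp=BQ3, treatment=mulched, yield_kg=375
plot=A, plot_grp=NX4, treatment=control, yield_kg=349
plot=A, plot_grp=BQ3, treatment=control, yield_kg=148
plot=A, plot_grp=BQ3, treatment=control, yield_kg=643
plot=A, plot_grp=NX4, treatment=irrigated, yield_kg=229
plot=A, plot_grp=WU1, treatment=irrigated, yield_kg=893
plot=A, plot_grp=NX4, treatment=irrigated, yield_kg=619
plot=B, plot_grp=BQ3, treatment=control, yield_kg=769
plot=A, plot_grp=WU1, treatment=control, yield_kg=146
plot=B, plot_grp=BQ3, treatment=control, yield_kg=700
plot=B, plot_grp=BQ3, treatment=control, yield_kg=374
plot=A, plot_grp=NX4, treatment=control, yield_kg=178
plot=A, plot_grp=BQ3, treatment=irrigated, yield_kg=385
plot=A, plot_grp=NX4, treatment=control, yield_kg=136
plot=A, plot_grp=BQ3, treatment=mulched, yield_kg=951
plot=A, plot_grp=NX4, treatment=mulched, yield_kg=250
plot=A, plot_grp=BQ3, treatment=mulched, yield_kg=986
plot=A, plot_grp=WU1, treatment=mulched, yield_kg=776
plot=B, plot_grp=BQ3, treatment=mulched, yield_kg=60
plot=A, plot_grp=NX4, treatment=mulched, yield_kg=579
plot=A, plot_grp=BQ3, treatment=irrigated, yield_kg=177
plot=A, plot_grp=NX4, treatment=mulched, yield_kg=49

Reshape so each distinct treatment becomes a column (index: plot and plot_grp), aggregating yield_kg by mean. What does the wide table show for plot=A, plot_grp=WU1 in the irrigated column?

689.75

Rows with plot=A, plot_grp=WU1 and treatment=irrigated: yield_kg values are 717, 201, 948, 893.
(717 + 201 + 948 + 893) / 4 = 689.75.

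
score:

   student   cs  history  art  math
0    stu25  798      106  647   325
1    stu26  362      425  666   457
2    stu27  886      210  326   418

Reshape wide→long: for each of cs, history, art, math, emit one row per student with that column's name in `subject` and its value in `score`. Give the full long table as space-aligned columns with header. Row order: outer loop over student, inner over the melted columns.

Each (student, column) pair becomes one row: 3 × 4 = 12 rows.
For example, (stu25, cs) → score=798.

student  subject  score
stu25    cs       798  
stu25    history  106  
stu25    art      647  
stu25    math     325  
stu26    cs       362  
stu26    history  425  
stu26    art      666  
stu26    math     457  
stu27    cs       886  
stu27    history  210  
stu27    art      326  
stu27    math     418  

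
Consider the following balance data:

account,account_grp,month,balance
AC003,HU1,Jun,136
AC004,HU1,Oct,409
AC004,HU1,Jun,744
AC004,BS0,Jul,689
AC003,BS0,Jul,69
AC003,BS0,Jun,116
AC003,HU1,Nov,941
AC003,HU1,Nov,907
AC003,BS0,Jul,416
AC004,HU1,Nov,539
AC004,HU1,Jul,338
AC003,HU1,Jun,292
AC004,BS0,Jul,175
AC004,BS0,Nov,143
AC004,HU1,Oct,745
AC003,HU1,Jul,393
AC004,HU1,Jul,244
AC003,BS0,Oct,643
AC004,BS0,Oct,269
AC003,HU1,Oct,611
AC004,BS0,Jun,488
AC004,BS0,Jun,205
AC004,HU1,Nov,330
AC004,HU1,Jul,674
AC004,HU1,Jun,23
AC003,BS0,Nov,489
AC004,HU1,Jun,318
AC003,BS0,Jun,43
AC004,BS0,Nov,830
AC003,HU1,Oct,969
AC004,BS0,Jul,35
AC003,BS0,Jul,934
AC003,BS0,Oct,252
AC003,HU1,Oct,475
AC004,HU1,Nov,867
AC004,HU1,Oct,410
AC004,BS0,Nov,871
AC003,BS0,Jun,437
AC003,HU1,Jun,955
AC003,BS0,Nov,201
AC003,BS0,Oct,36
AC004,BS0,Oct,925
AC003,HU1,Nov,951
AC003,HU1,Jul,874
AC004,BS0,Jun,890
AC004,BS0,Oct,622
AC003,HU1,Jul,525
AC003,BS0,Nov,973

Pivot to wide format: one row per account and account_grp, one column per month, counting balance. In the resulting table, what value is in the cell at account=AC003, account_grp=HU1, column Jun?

Rows with account=AC003, account_grp=HU1 and month=Jun: balance values are 136, 292, 955.
3 rows match — count = 3.

3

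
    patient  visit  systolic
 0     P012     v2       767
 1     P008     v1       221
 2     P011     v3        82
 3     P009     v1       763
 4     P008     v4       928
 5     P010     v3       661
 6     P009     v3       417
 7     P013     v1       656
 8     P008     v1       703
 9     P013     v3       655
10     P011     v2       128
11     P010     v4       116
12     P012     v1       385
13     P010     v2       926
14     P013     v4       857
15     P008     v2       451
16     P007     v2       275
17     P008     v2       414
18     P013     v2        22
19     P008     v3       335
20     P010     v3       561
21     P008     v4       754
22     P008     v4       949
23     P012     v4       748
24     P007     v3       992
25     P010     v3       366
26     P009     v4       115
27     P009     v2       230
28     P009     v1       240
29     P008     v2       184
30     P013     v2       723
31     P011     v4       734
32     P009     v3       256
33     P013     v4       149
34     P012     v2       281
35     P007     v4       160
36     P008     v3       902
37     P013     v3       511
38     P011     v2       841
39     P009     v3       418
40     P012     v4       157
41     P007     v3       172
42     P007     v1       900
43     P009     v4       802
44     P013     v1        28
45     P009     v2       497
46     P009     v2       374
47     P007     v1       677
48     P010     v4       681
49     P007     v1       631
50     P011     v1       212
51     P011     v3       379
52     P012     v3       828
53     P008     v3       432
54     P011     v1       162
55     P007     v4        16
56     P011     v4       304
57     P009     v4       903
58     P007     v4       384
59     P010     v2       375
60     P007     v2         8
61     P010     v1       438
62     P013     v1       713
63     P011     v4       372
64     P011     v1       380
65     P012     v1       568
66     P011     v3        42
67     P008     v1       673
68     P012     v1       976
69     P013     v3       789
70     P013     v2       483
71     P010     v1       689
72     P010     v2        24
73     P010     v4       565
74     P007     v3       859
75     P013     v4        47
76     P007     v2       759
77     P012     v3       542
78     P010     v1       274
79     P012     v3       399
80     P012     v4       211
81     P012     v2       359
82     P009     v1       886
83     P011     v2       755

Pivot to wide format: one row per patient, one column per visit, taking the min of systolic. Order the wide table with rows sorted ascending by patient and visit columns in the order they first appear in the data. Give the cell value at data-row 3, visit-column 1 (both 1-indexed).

230

With rows sorted ascending by patient, row 3 is patient=P009. visit columns in first-appearance order: v2, v1, v3, v4; column 1 is v2.
Long rows with patient=P009, visit=v2: min(230, 497, 374) = 230.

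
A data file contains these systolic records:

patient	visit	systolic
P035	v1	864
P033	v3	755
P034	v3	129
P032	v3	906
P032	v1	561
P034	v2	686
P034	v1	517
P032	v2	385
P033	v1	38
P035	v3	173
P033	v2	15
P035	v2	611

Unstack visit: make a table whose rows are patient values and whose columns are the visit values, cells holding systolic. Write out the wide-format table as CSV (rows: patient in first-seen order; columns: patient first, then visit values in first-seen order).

patient,v1,v3,v2
P035,864,173,611
P033,38,755,15
P034,517,129,686
P032,561,906,385

Columns: patient plus the 3 distinct visit values (v1, v3, v2).
For example, row P035 column v1 takes systolic=864 from the long row (P035, v1).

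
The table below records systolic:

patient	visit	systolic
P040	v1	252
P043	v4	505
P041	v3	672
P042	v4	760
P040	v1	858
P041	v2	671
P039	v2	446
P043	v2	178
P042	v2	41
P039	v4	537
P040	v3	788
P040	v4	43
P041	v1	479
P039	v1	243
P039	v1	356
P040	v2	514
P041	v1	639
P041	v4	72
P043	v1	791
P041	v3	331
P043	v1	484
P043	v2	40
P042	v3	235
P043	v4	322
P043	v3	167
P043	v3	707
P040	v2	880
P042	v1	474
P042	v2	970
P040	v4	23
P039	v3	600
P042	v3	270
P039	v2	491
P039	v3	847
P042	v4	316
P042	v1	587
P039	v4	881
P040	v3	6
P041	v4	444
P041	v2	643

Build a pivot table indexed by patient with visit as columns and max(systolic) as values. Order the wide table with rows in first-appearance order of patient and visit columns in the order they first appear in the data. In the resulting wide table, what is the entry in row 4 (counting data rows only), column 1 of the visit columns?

With rows in first-appearance order of patient, row 4 is patient=P042. visit columns in first-appearance order: v1, v4, v3, v2; column 1 is v1.
Long rows with patient=P042, visit=v1: max(474, 587) = 587.

587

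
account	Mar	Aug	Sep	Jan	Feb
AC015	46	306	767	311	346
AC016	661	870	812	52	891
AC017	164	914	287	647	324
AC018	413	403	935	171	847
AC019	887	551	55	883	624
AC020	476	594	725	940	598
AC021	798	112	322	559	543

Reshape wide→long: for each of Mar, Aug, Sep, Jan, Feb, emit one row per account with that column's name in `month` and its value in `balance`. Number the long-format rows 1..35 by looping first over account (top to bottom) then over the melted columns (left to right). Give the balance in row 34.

35 rows total (7 × 5). Row 34: index ⌊(34-1)/5⌋ = 6 into account → AC021; (34-1) mod 5 = 3 into the melted columns → Jan.
So row 34 is (AC021, Jan, 559); balance = 559.

559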